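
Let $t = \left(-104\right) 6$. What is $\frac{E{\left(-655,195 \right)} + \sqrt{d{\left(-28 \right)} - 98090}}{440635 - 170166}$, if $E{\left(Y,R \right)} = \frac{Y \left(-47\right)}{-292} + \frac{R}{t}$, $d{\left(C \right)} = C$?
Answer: $- \frac{123505}{315907792} + \frac{3 i \sqrt{10902}}{270469} \approx -0.00039095 + 0.0011581 i$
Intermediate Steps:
$t = -624$
$E{\left(Y,R \right)} = - \frac{R}{624} + \frac{47 Y}{292}$ ($E{\left(Y,R \right)} = \frac{Y \left(-47\right)}{-292} + \frac{R}{-624} = - 47 Y \left(- \frac{1}{292}\right) + R \left(- \frac{1}{624}\right) = \frac{47 Y}{292} - \frac{R}{624} = - \frac{R}{624} + \frac{47 Y}{292}$)
$\frac{E{\left(-655,195 \right)} + \sqrt{d{\left(-28 \right)} - 98090}}{440635 - 170166} = \frac{\left(\left(- \frac{1}{624}\right) 195 + \frac{47}{292} \left(-655\right)\right) + \sqrt{-28 - 98090}}{440635 - 170166} = \frac{\left(- \frac{5}{16} - \frac{30785}{292}\right) + \sqrt{-98118}}{270469} = \left(- \frac{123505}{1168} + 3 i \sqrt{10902}\right) \frac{1}{270469} = - \frac{123505}{315907792} + \frac{3 i \sqrt{10902}}{270469}$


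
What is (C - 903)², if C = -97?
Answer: 1000000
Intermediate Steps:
(C - 903)² = (-97 - 903)² = (-1000)² = 1000000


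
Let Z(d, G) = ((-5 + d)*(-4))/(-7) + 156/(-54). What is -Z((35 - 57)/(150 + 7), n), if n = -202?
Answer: 57626/9891 ≈ 5.8261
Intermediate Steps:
Z(d, G) = -362/63 + 4*d/7 (Z(d, G) = (20 - 4*d)*(-⅐) + 156*(-1/54) = (-20/7 + 4*d/7) - 26/9 = -362/63 + 4*d/7)
-Z((35 - 57)/(150 + 7), n) = -(-362/63 + 4*((35 - 57)/(150 + 7))/7) = -(-362/63 + 4*(-22/157)/7) = -(-362/63 + 4*(-22*1/157)/7) = -(-362/63 + (4/7)*(-22/157)) = -(-362/63 - 88/1099) = -1*(-57626/9891) = 57626/9891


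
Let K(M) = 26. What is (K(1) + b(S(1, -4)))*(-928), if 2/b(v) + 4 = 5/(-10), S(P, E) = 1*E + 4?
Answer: -213440/9 ≈ -23716.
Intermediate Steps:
S(P, E) = 4 + E (S(P, E) = E + 4 = 4 + E)
b(v) = -4/9 (b(v) = 2/(-4 + 5/(-10)) = 2/(-4 + 5*(-⅒)) = 2/(-4 - ½) = 2/(-9/2) = 2*(-2/9) = -4/9)
(K(1) + b(S(1, -4)))*(-928) = (26 - 4/9)*(-928) = (230/9)*(-928) = -213440/9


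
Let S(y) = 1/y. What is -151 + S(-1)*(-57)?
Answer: -94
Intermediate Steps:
-151 + S(-1)*(-57) = -151 - 57/(-1) = -151 - 1*(-57) = -151 + 57 = -94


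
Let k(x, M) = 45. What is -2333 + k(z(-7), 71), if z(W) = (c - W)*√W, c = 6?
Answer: -2288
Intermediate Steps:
z(W) = √W*(6 - W) (z(W) = (6 - W)*√W = √W*(6 - W))
-2333 + k(z(-7), 71) = -2333 + 45 = -2288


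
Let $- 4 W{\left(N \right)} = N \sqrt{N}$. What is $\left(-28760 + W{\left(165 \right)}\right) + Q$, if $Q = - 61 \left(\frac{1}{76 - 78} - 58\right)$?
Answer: $- \frac{50383}{2} - \frac{165 \sqrt{165}}{4} \approx -25721.0$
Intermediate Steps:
$W{\left(N \right)} = - \frac{N^{\frac{3}{2}}}{4}$ ($W{\left(N \right)} = - \frac{N \sqrt{N}}{4} = - \frac{N^{\frac{3}{2}}}{4}$)
$Q = \frac{7137}{2}$ ($Q = - 61 \left(\frac{1}{-2} - 58\right) = - 61 \left(- \frac{1}{2} - 58\right) = \left(-61\right) \left(- \frac{117}{2}\right) = \frac{7137}{2} \approx 3568.5$)
$\left(-28760 + W{\left(165 \right)}\right) + Q = \left(-28760 - \frac{165^{\frac{3}{2}}}{4}\right) + \frac{7137}{2} = \left(-28760 - \frac{165 \sqrt{165}}{4}\right) + \frac{7137}{2} = - \frac{50383}{2} - \frac{165 \sqrt{165}}{4}$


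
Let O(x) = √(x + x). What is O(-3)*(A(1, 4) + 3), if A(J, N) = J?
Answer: 4*I*√6 ≈ 9.798*I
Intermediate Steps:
O(x) = √2*√x (O(x) = √(2*x) = √2*√x)
O(-3)*(A(1, 4) + 3) = (√2*√(-3))*(1 + 3) = (√2*(I*√3))*4 = (I*√6)*4 = 4*I*√6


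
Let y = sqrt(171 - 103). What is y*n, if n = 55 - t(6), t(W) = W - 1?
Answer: 100*sqrt(17) ≈ 412.31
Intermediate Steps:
t(W) = -1 + W
n = 50 (n = 55 - (-1 + 6) = 55 - 1*5 = 55 - 5 = 50)
y = 2*sqrt(17) (y = sqrt(68) = 2*sqrt(17) ≈ 8.2462)
y*n = (2*sqrt(17))*50 = 100*sqrt(17)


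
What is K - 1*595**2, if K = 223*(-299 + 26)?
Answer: -414904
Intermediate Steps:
K = -60879 (K = 223*(-273) = -60879)
K - 1*595**2 = -60879 - 1*595**2 = -60879 - 1*354025 = -60879 - 354025 = -414904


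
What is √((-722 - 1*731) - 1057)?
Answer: I*√2510 ≈ 50.1*I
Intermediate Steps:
√((-722 - 1*731) - 1057) = √((-722 - 731) - 1057) = √(-1453 - 1057) = √(-2510) = I*√2510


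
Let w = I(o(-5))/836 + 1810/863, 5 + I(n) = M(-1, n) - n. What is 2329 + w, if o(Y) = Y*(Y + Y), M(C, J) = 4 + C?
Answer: 420441814/180367 ≈ 2331.0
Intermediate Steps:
o(Y) = 2*Y² (o(Y) = Y*(2*Y) = 2*Y²)
I(n) = -2 - n (I(n) = -5 + ((4 - 1) - n) = -5 + (3 - n) = -2 - n)
w = 367071/180367 (w = (-2 - 2*(-5)²)/836 + 1810/863 = (-2 - 2*25)*(1/836) + 1810*(1/863) = (-2 - 1*50)*(1/836) + 1810/863 = (-2 - 50)*(1/836) + 1810/863 = -52*1/836 + 1810/863 = -13/209 + 1810/863 = 367071/180367 ≈ 2.0351)
2329 + w = 2329 + 367071/180367 = 420441814/180367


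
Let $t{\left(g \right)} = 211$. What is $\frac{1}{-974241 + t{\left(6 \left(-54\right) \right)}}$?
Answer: $- \frac{1}{974030} \approx -1.0267 \cdot 10^{-6}$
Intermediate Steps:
$\frac{1}{-974241 + t{\left(6 \left(-54\right) \right)}} = \frac{1}{-974241 + 211} = \frac{1}{-974030} = - \frac{1}{974030}$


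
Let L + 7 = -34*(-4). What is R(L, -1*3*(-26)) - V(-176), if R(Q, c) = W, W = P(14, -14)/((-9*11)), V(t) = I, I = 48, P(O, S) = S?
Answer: -4738/99 ≈ -47.859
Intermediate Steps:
L = 129 (L = -7 - 34*(-4) = -7 + 136 = 129)
V(t) = 48
W = 14/99 (W = -14/((-9*11)) = -14/(-99) = -14*(-1/99) = 14/99 ≈ 0.14141)
R(Q, c) = 14/99
R(L, -1*3*(-26)) - V(-176) = 14/99 - 1*48 = 14/99 - 48 = -4738/99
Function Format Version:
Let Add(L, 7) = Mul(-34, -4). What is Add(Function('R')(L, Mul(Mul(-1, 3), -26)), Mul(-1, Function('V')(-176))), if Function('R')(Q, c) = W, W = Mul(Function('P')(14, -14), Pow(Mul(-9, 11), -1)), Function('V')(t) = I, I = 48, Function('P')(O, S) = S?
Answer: Rational(-4738, 99) ≈ -47.859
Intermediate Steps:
L = 129 (L = Add(-7, Mul(-34, -4)) = Add(-7, 136) = 129)
Function('V')(t) = 48
W = Rational(14, 99) (W = Mul(-14, Pow(Mul(-9, 11), -1)) = Mul(-14, Pow(-99, -1)) = Mul(-14, Rational(-1, 99)) = Rational(14, 99) ≈ 0.14141)
Function('R')(Q, c) = Rational(14, 99)
Add(Function('R')(L, Mul(Mul(-1, 3), -26)), Mul(-1, Function('V')(-176))) = Add(Rational(14, 99), Mul(-1, 48)) = Add(Rational(14, 99), -48) = Rational(-4738, 99)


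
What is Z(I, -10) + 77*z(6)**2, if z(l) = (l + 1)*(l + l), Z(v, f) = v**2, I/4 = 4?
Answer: 543568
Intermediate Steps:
I = 16 (I = 4*4 = 16)
z(l) = 2*l*(1 + l) (z(l) = (1 + l)*(2*l) = 2*l*(1 + l))
Z(I, -10) + 77*z(6)**2 = 16**2 + 77*(2*6*(1 + 6))**2 = 256 + 77*(2*6*7)**2 = 256 + 77*84**2 = 256 + 77*7056 = 256 + 543312 = 543568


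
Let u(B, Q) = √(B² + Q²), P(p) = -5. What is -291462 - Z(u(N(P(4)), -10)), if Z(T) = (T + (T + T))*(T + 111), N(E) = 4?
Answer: -291810 - 666*√29 ≈ -2.9540e+5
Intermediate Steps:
Z(T) = 3*T*(111 + T) (Z(T) = (T + 2*T)*(111 + T) = (3*T)*(111 + T) = 3*T*(111 + T))
-291462 - Z(u(N(P(4)), -10)) = -291462 - 3*√(4² + (-10)²)*(111 + √(4² + (-10)²)) = -291462 - 3*√(16 + 100)*(111 + √(16 + 100)) = -291462 - 3*√116*(111 + √116) = -291462 - 3*2*√29*(111 + 2*√29) = -291462 - 6*√29*(111 + 2*√29)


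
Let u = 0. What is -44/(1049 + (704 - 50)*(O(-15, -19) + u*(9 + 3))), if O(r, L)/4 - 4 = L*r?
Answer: -44/757073 ≈ -5.8119e-5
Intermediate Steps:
O(r, L) = 16 + 4*L*r (O(r, L) = 16 + 4*(L*r) = 16 + 4*L*r)
-44/(1049 + (704 - 50)*(O(-15, -19) + u*(9 + 3))) = -44/(1049 + (704 - 50)*((16 + 4*(-19)*(-15)) + 0*(9 + 3))) = -44/(1049 + 654*((16 + 1140) + 0*12)) = -44/(1049 + 654*(1156 + 0)) = -44/(1049 + 654*1156) = -44/(1049 + 756024) = -44/757073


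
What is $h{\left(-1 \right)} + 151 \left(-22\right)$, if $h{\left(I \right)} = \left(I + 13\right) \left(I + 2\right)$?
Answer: $-3310$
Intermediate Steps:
$h{\left(I \right)} = \left(2 + I\right) \left(13 + I\right)$ ($h{\left(I \right)} = \left(13 + I\right) \left(2 + I\right) = \left(2 + I\right) \left(13 + I\right)$)
$h{\left(-1 \right)} + 151 \left(-22\right) = \left(26 + \left(-1\right)^{2} + 15 \left(-1\right)\right) + 151 \left(-22\right) = \left(26 + 1 - 15\right) - 3322 = 12 - 3322 = -3310$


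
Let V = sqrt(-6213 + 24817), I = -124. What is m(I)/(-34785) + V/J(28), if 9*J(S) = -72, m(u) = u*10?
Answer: 248/6957 - sqrt(4651)/4 ≈ -17.014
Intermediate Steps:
m(u) = 10*u
J(S) = -8 (J(S) = (1/9)*(-72) = -8)
V = 2*sqrt(4651) (V = sqrt(18604) = 2*sqrt(4651) ≈ 136.40)
m(I)/(-34785) + V/J(28) = (10*(-124))/(-34785) + (2*sqrt(4651))/(-8) = -1240*(-1/34785) + (2*sqrt(4651))*(-1/8) = 248/6957 - sqrt(4651)/4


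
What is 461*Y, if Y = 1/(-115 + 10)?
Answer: -461/105 ≈ -4.3905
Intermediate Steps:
Y = -1/105 (Y = 1/(-105) = -1/105 ≈ -0.0095238)
461*Y = 461*(-1/105) = -461/105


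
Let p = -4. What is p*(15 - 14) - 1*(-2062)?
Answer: 2058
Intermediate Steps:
p*(15 - 14) - 1*(-2062) = -4*(15 - 14) - 1*(-2062) = -4*1 + 2062 = -4 + 2062 = 2058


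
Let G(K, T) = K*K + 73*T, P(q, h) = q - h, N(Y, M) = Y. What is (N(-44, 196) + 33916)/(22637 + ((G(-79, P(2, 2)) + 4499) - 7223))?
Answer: 16936/13077 ≈ 1.2951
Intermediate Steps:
G(K, T) = K² + 73*T
(N(-44, 196) + 33916)/(22637 + ((G(-79, P(2, 2)) + 4499) - 7223)) = (-44 + 33916)/(22637 + ((((-79)² + 73*(2 - 1*2)) + 4499) - 7223)) = 33872/(22637 + (((6241 + 73*(2 - 2)) + 4499) - 7223)) = 33872/(22637 + (((6241 + 73*0) + 4499) - 7223)) = 33872/(22637 + (((6241 + 0) + 4499) - 7223)) = 33872/(22637 + ((6241 + 4499) - 7223)) = 33872/(22637 + (10740 - 7223)) = 33872/(22637 + 3517) = 33872/26154 = 33872*(1/26154) = 16936/13077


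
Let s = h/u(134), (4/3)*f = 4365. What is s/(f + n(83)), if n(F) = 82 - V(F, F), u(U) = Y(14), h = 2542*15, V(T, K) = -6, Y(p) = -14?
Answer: -76260/94129 ≈ -0.81016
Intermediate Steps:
f = 13095/4 (f = (3/4)*4365 = 13095/4 ≈ 3273.8)
h = 38130
u(U) = -14
n(F) = 88 (n(F) = 82 - 1*(-6) = 82 + 6 = 88)
s = -19065/7 (s = 38130/(-14) = 38130*(-1/14) = -19065/7 ≈ -2723.6)
s/(f + n(83)) = -19065/(7*(13095/4 + 88)) = -19065/(7*13447/4) = -19065/7*4/13447 = -76260/94129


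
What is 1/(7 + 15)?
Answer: 1/22 ≈ 0.045455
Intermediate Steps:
1/(7 + 15) = 1/22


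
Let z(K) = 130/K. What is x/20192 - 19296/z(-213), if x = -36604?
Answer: 10373166337/328120 ≈ 31614.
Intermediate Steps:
x/20192 - 19296/z(-213) = -36604/20192 - 19296/(130/(-213)) = -36604*1/20192 - 19296/(130*(-1/213)) = -9151/5048 - 19296/(-130/213) = -9151/5048 - 19296*(-213/130) = -9151/5048 + 2055024/65 = 10373166337/328120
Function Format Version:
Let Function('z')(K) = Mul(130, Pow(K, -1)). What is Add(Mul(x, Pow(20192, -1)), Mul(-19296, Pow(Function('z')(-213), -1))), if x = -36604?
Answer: Rational(10373166337, 328120) ≈ 31614.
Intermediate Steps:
Add(Mul(x, Pow(20192, -1)), Mul(-19296, Pow(Function('z')(-213), -1))) = Add(Mul(-36604, Pow(20192, -1)), Mul(-19296, Pow(Mul(130, Pow(-213, -1)), -1))) = Add(Mul(-36604, Rational(1, 20192)), Mul(-19296, Pow(Mul(130, Rational(-1, 213)), -1))) = Add(Rational(-9151, 5048), Mul(-19296, Pow(Rational(-130, 213), -1))) = Add(Rational(-9151, 5048), Mul(-19296, Rational(-213, 130))) = Add(Rational(-9151, 5048), Rational(2055024, 65)) = Rational(10373166337, 328120)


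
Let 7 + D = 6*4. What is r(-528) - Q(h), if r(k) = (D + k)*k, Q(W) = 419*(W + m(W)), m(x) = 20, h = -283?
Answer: 380005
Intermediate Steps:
D = 17 (D = -7 + 6*4 = -7 + 24 = 17)
Q(W) = 8380 + 419*W (Q(W) = 419*(W + 20) = 419*(20 + W) = 8380 + 419*W)
r(k) = k*(17 + k) (r(k) = (17 + k)*k = k*(17 + k))
r(-528) - Q(h) = -528*(17 - 528) - (8380 + 419*(-283)) = -528*(-511) - (8380 - 118577) = 269808 - 1*(-110197) = 269808 + 110197 = 380005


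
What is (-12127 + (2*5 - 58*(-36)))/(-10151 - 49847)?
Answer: 10029/59998 ≈ 0.16716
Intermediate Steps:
(-12127 + (2*5 - 58*(-36)))/(-10151 - 49847) = (-12127 + (10 + 2088))/(-59998) = (-12127 + 2098)*(-1/59998) = -10029*(-1/59998) = 10029/59998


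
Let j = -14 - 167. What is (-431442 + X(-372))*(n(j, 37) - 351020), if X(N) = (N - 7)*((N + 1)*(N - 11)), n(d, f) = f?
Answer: 19053002999287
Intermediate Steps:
j = -181
X(N) = (1 + N)*(-11 + N)*(-7 + N) (X(N) = (-7 + N)*((1 + N)*(-11 + N)) = (1 + N)*(-11 + N)*(-7 + N))
(-431442 + X(-372))*(n(j, 37) - 351020) = (-431442 + (77 + (-372)**3 - 17*(-372)**2 + 59*(-372)))*(37 - 351020) = (-431442 + (77 - 51478848 - 17*138384 - 21948))*(-350983) = (-431442 + (77 - 51478848 - 2352528 - 21948))*(-350983) = (-431442 - 53853247)*(-350983) = -54284689*(-350983) = 19053002999287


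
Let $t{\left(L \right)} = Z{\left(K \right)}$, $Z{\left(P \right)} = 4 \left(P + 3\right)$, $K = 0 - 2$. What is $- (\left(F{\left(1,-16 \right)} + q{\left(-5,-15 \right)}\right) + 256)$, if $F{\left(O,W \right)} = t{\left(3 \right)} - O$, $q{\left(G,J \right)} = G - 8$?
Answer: $-246$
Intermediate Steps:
$q{\left(G,J \right)} = -8 + G$ ($q{\left(G,J \right)} = G - 8 = -8 + G$)
$K = -2$ ($K = 0 - 2 = -2$)
$Z{\left(P \right)} = 12 + 4 P$ ($Z{\left(P \right)} = 4 \left(3 + P\right) = 12 + 4 P$)
$t{\left(L \right)} = 4$ ($t{\left(L \right)} = 12 + 4 \left(-2\right) = 12 - 8 = 4$)
$F{\left(O,W \right)} = 4 - O$
$- (\left(F{\left(1,-16 \right)} + q{\left(-5,-15 \right)}\right) + 256) = - (\left(\left(4 - 1\right) - 13\right) + 256) = - (\left(3 - 13\right) + 256) = - (-10 + 256) = \left(-1\right) 246 = -246$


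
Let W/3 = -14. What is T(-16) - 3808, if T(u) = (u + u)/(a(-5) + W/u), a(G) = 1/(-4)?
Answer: -72608/19 ≈ -3821.5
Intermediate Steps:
W = -42 (W = 3*(-14) = -42)
a(G) = -¼
T(u) = 2*u/(-¼ - 42/u) (T(u) = (u + u)/(-¼ - 42/u) = (2*u)/(-¼ - 42/u) = 2*u/(-¼ - 42/u))
T(-16) - 3808 = 8*(-16)²/(-168 - 1*(-16)) - 3808 = 8*256/(-168 + 16) - 3808 = 8*256/(-152) - 3808 = 8*256*(-1/152) - 3808 = -256/19 - 3808 = -72608/19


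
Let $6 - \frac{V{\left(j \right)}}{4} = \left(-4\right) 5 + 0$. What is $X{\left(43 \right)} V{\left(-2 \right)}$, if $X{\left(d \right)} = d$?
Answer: $4472$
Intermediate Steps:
$V{\left(j \right)} = 104$ ($V{\left(j \right)} = 24 - 4 \left(\left(-4\right) 5 + 0\right) = 24 - 4 \left(-20 + 0\right) = 24 - -80 = 24 + 80 = 104$)
$X{\left(43 \right)} V{\left(-2 \right)} = 43 \cdot 104 = 4472$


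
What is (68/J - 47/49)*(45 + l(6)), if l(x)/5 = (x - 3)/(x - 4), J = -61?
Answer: -92985/854 ≈ -108.88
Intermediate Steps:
l(x) = 5*(-3 + x)/(-4 + x) (l(x) = 5*((x - 3)/(x - 4)) = 5*((-3 + x)/(-4 + x)) = 5*(-3 + x)/(-4 + x))
(68/J - 47/49)*(45 + l(6)) = (68/(-61) - 47/49)*(45 + 5*(-3 + 6)/(-4 + 6)) = (68*(-1/61) - 47*1/49)*(45 + 5*3/2) = (-68/61 - 47/49)*(45 + 5*(1/2)*3) = -6199*(45 + 15/2)/2989 = -6199/2989*105/2 = -92985/854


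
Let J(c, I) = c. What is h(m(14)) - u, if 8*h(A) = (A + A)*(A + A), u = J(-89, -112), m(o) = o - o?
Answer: 89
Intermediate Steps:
m(o) = 0
u = -89
h(A) = A²/2 (h(A) = ((A + A)*(A + A))/8 = ((2*A)*(2*A))/8 = (4*A²)/8 = A²/2)
h(m(14)) - u = (½)*0² - 1*(-89) = (½)*0 + 89 = 0 + 89 = 89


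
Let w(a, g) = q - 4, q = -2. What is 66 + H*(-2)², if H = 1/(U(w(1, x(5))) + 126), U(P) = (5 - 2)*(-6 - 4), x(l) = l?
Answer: 1585/24 ≈ 66.042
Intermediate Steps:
w(a, g) = -6 (w(a, g) = -2 - 4 = -6)
U(P) = -30 (U(P) = 3*(-10) = -30)
H = 1/96 (H = 1/(-30 + 126) = 1/96 ≈ 0.010417)
66 + H*(-2)² = 66 + (1/96)*(-2)² = 66 + (1/96)*4 = 66 + 1/24 = 1585/24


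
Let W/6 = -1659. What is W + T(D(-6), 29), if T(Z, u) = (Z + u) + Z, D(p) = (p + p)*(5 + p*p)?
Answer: -10909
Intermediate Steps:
D(p) = 2*p*(5 + p²) (D(p) = (2*p)*(5 + p²) = 2*p*(5 + p²))
T(Z, u) = u + 2*Z
W = -9954 (W = 6*(-1659) = -9954)
W + T(D(-6), 29) = -9954 + (29 + 2*(2*(-6)*(5 + (-6)²))) = -9954 + (29 + 2*(2*(-6)*(5 + 36))) = -9954 + (29 + 2*(2*(-6)*41)) = -9954 + (29 + 2*(-492)) = -9954 + (29 - 984) = -9954 - 955 = -10909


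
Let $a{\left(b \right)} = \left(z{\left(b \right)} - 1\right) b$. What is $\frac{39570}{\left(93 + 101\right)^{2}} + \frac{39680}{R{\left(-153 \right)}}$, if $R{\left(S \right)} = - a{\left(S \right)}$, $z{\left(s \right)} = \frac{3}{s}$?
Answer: $- \frac{185902945}{733902} \approx -253.31$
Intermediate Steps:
$a{\left(b \right)} = b \left(-1 + \frac{3}{b}\right)$ ($a{\left(b \right)} = \left(\frac{3}{b} - 1\right) b = \left(-1 + \frac{3}{b}\right) b = b \left(-1 + \frac{3}{b}\right)$)
$R{\left(S \right)} = -3 + S$ ($R{\left(S \right)} = - (3 - S) = -3 + S$)
$\frac{39570}{\left(93 + 101\right)^{2}} + \frac{39680}{R{\left(-153 \right)}} = \frac{39570}{\left(93 + 101\right)^{2}} + \frac{39680}{-3 - 153} = \frac{39570}{194^{2}} + \frac{39680}{-156} = \frac{39570}{37636} + 39680 \left(- \frac{1}{156}\right) = 39570 \cdot \frac{1}{37636} - \frac{9920}{39} = \frac{19785}{18818} - \frac{9920}{39} = - \frac{185902945}{733902}$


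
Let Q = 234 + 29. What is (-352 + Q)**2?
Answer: 7921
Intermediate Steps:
Q = 263
(-352 + Q)**2 = (-352 + 263)**2 = (-89)**2 = 7921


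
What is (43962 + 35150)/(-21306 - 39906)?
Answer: -19778/15303 ≈ -1.2924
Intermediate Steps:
(43962 + 35150)/(-21306 - 39906) = 79112/(-61212) = 79112*(-1/61212) = -19778/15303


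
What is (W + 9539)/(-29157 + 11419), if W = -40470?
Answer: 30931/17738 ≈ 1.7438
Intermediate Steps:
(W + 9539)/(-29157 + 11419) = (-40470 + 9539)/(-29157 + 11419) = -30931/(-17738) = -30931*(-1/17738) = 30931/17738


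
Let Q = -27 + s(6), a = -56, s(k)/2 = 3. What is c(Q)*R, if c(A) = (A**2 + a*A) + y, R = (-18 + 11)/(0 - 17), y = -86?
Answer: 10717/17 ≈ 630.41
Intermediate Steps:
s(k) = 6 (s(k) = 2*3 = 6)
R = 7/17 (R = -7/(-17) = -7*(-1/17) = 7/17 ≈ 0.41176)
Q = -21 (Q = -27 + 6 = -21)
c(A) = -86 + A**2 - 56*A (c(A) = (A**2 - 56*A) - 86 = -86 + A**2 - 56*A)
c(Q)*R = (-86 + (-21)**2 - 56*(-21))*(7/17) = (-86 + 441 + 1176)*(7/17) = 1531*(7/17) = 10717/17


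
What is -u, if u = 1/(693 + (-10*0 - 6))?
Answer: -1/687 ≈ -0.0014556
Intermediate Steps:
u = 1/687 (u = 1/(693 + (0 - 6)) = 1/(693 - 6) = 1/687 ≈ 0.0014556)
-u = -1*1/687 = -1/687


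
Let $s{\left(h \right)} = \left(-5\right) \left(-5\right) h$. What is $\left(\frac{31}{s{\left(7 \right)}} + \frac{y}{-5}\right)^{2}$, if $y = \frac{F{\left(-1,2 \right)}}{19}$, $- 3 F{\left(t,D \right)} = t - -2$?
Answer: $\frac{3247204}{99500625} \approx 0.032635$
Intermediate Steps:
$F{\left(t,D \right)} = - \frac{2}{3} - \frac{t}{3}$ ($F{\left(t,D \right)} = - \frac{t - -2}{3} = - \frac{t + 2}{3} = - \frac{2 + t}{3} = - \frac{2}{3} - \frac{t}{3}$)
$y = - \frac{1}{57}$ ($y = \frac{- \frac{2}{3} - - \frac{1}{3}}{19} = \left(- \frac{2}{3} + \frac{1}{3}\right) \frac{1}{19} = \left(- \frac{1}{3}\right) \frac{1}{19} = - \frac{1}{57} \approx -0.017544$)
$s{\left(h \right)} = 25 h$
$\left(\frac{31}{s{\left(7 \right)}} + \frac{y}{-5}\right)^{2} = \left(\frac{31}{25 \cdot 7} - \frac{1}{57 \left(-5\right)}\right)^{2} = \left(\frac{31}{175} - - \frac{1}{285}\right)^{2} = \left(31 \cdot \frac{1}{175} + \frac{1}{285}\right)^{2} = \left(\frac{31}{175} + \frac{1}{285}\right)^{2} = \left(\frac{1802}{9975}\right)^{2} = \frac{3247204}{99500625}$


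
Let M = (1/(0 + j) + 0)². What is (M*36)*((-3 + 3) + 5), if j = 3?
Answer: 20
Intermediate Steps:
M = ⅑ (M = (1/(0 + 3) + 0)² = (1/3 + 0)² = (⅓ + 0)² = (⅓)² = ⅑ ≈ 0.11111)
(M*36)*((-3 + 3) + 5) = ((⅑)*36)*((-3 + 3) + 5) = 4*(0 + 5) = 4*5 = 20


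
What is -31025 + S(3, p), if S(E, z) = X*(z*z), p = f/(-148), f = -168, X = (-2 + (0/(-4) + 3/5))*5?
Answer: -42485573/1369 ≈ -31034.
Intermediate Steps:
X = -7 (X = (-2 + (0*(-¼) + 3*(⅕)))*5 = (-2 + (0 + ⅗))*5 = (-2 + ⅗)*5 = -7/5*5 = -7)
p = 42/37 (p = -168/(-148) = -168*(-1/148) = 42/37 ≈ 1.1351)
S(E, z) = -7*z² (S(E, z) = -7*z*z = -7*z²)
-31025 + S(3, p) = -31025 - 7*(42/37)² = -31025 - 7*1764/1369 = -31025 - 12348/1369 = -42485573/1369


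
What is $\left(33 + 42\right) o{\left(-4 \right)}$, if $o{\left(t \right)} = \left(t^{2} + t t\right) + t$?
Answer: $2100$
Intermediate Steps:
$o{\left(t \right)} = t + 2 t^{2}$ ($o{\left(t \right)} = \left(t^{2} + t^{2}\right) + t = 2 t^{2} + t = t + 2 t^{2}$)
$\left(33 + 42\right) o{\left(-4 \right)} = \left(33 + 42\right) \left(- 4 \left(1 + 2 \left(-4\right)\right)\right) = 75 \left(- 4 \left(1 - 8\right)\right) = 75 \left(\left(-4\right) \left(-7\right)\right) = 75 \cdot 28 = 2100$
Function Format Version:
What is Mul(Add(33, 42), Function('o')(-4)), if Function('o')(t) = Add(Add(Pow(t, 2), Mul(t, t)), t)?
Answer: 2100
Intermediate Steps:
Function('o')(t) = Add(t, Mul(2, Pow(t, 2))) (Function('o')(t) = Add(Add(Pow(t, 2), Pow(t, 2)), t) = Add(Mul(2, Pow(t, 2)), t) = Add(t, Mul(2, Pow(t, 2))))
Mul(Add(33, 42), Function('o')(-4)) = Mul(Add(33, 42), Mul(-4, Add(1, Mul(2, -4)))) = Mul(75, Mul(-4, Add(1, -8))) = Mul(75, Mul(-4, -7)) = Mul(75, 28) = 2100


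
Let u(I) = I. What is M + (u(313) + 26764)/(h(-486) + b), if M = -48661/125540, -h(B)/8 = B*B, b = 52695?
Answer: -92783323633/230601036420 ≈ -0.40235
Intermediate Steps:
h(B) = -8*B² (h(B) = -8*B*B = -8*B²)
M = -48661/125540 (M = -48661*1/125540 = -48661/125540 ≈ -0.38761)
M + (u(313) + 26764)/(h(-486) + b) = -48661/125540 + (313 + 26764)/(-8*(-486)² + 52695) = -48661/125540 + 27077/(-8*236196 + 52695) = -48661/125540 + 27077/(-1889568 + 52695) = -48661/125540 + 27077/(-1836873) = -48661/125540 + 27077*(-1/1836873) = -48661/125540 - 27077/1836873 = -92783323633/230601036420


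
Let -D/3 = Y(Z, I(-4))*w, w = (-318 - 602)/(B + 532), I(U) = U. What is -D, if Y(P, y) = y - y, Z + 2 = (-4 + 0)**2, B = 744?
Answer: 0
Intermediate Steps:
Z = 14 (Z = -2 + (-4 + 0)**2 = -2 + (-4)**2 = -2 + 16 = 14)
Y(P, y) = 0
w = -230/319 (w = (-318 - 602)/(744 + 532) = -920/1276 = -920*1/1276 = -230/319 ≈ -0.72100)
D = 0 (D = -0*(-230)/319 = -3*0 = 0)
-D = -1*0 = 0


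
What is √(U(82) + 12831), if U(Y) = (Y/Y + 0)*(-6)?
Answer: 15*√57 ≈ 113.25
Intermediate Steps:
U(Y) = -6 (U(Y) = (1 + 0)*(-6) = 1*(-6) = -6)
√(U(82) + 12831) = √(-6 + 12831) = √12825 = 15*√57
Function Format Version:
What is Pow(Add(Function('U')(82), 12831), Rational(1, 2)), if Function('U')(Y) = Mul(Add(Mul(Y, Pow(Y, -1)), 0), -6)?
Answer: Mul(15, Pow(57, Rational(1, 2))) ≈ 113.25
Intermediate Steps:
Function('U')(Y) = -6 (Function('U')(Y) = Mul(Add(1, 0), -6) = Mul(1, -6) = -6)
Pow(Add(Function('U')(82), 12831), Rational(1, 2)) = Pow(Add(-6, 12831), Rational(1, 2)) = Pow(12825, Rational(1, 2)) = Mul(15, Pow(57, Rational(1, 2)))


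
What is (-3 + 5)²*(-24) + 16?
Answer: -80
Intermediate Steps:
(-3 + 5)²*(-24) + 16 = 2²*(-24) + 16 = 4*(-24) + 16 = -96 + 16 = -80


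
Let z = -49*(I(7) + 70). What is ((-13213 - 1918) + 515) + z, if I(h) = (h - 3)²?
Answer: -18830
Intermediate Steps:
I(h) = (-3 + h)²
z = -4214 (z = -49*((-3 + 7)² + 70) = -49*(4² + 70) = -49*(16 + 70) = -49*86 = -4214)
((-13213 - 1918) + 515) + z = ((-13213 - 1918) + 515) - 4214 = (-15131 + 515) - 4214 = -14616 - 4214 = -18830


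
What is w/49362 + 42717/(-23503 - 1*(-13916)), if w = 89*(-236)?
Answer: -1154980951/236616747 ≈ -4.8812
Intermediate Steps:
w = -21004
w/49362 + 42717/(-23503 - 1*(-13916)) = -21004/49362 + 42717/(-23503 - 1*(-13916)) = -21004*1/49362 + 42717/(-23503 + 13916) = -10502/24681 + 42717/(-9587) = -10502/24681 + 42717*(-1/9587) = -10502/24681 - 42717/9587 = -1154980951/236616747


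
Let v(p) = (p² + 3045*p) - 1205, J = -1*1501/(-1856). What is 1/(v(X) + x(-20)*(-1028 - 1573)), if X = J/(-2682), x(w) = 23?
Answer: -24778413195264/1512199751700655031 ≈ -1.6386e-5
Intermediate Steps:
J = 1501/1856 (J = -1501*(-1/1856) = 1501/1856 ≈ 0.80873)
X = -1501/4977792 (X = (1501/1856)/(-2682) = (1501/1856)*(-1/2682) = -1501/4977792 ≈ -0.00030154)
v(p) = -1205 + p² + 3045*p
1/(v(X) + x(-20)*(-1028 - 1573)) = 1/((-1205 + (-1501/4977792)² + 3045*(-1501/4977792)) + 23*(-1028 - 1573)) = 1/((-1205 + 2253001/24778413195264 - 52535/57216) + 23*(-2601)) = 1/(-29880739120376759/24778413195264 - 59823) = 1/(-1512199751700655031/24778413195264) = -24778413195264/1512199751700655031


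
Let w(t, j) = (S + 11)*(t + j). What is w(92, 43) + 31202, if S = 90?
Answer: 44837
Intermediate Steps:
w(t, j) = 101*j + 101*t (w(t, j) = (90 + 11)*(t + j) = 101*(j + t) = 101*j + 101*t)
w(92, 43) + 31202 = (101*43 + 101*92) + 31202 = (4343 + 9292) + 31202 = 13635 + 31202 = 44837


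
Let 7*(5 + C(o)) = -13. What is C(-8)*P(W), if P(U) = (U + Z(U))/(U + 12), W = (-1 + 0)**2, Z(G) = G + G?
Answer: -144/91 ≈ -1.5824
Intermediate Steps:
C(o) = -48/7 (C(o) = -5 + (1/7)*(-13) = -5 - 13/7 = -48/7)
Z(G) = 2*G
W = 1 (W = (-1)**2 = 1)
P(U) = 3*U/(12 + U) (P(U) = (U + 2*U)/(U + 12) = (3*U)/(12 + U) = 3*U/(12 + U))
C(-8)*P(W) = -144/(7*(12 + 1)) = -144/(7*13) = -48/7*3/13 = -144/91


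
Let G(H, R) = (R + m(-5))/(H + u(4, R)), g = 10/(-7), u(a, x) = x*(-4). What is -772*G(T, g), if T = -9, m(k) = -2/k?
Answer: -27792/115 ≈ -241.67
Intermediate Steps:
u(a, x) = -4*x
g = -10/7 (g = 10*(-⅐) = -10/7 ≈ -1.4286)
G(H, R) = (⅖ + R)/(H - 4*R) (G(H, R) = (R - 2/(-5))/(H - 4*R) = (R - 2*(-⅕))/(H - 4*R) = (R + ⅖)/(H - 4*R) = (⅖ + R)/(H - 4*R))
-772*G(T, g) = -772*(⅖ - 10/7)/(-9 - 4*(-10/7)) = -772*(-36)/((-9 + 40/7)*35) = -772*(-36)/((-23/7)*35) = -(-5404)*(-36)/(23*35) = -772*36/115 = -27792/115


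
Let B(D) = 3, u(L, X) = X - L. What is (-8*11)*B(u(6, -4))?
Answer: -264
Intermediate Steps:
(-8*11)*B(u(6, -4)) = -8*11*3 = -88*3 = -264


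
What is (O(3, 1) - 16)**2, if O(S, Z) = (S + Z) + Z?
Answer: 121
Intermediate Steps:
O(S, Z) = S + 2*Z
(O(3, 1) - 16)**2 = ((3 + 2*1) - 16)**2 = ((3 + 2) - 16)**2 = (5 - 16)**2 = (-11)**2 = 121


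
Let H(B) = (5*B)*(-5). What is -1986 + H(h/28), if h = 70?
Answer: -4097/2 ≈ -2048.5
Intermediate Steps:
H(B) = -25*B
-1986 + H(h/28) = -1986 - 1750/28 = -1986 - 25*5/2 = -1986 - 125/2 = -4097/2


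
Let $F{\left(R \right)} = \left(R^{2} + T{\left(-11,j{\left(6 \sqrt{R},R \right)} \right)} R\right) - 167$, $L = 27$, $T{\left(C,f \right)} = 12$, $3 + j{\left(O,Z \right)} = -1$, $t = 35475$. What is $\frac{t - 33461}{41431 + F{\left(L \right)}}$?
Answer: $\frac{2014}{42317} \approx 0.047593$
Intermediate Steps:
$j{\left(O,Z \right)} = -4$ ($j{\left(O,Z \right)} = -3 - 1 = -4$)
$F{\left(R \right)} = -167 + R^{2} + 12 R$ ($F{\left(R \right)} = \left(R^{2} + 12 R\right) - 167 = -167 + R^{2} + 12 R$)
$\frac{t - 33461}{41431 + F{\left(L \right)}} = \frac{35475 - 33461}{41431 + \left(-167 + 27^{2} + 12 \cdot 27\right)} = \frac{2014}{41431 + \left(-167 + 729 + 324\right)} = \frac{2014}{41431 + 886} = \frac{2014}{42317}$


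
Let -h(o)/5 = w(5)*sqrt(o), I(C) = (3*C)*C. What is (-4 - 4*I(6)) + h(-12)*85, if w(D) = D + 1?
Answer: -436 - 5100*I*sqrt(3) ≈ -436.0 - 8833.5*I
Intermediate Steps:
I(C) = 3*C**2
w(D) = 1 + D
h(o) = -30*sqrt(o) (h(o) = -5*(1 + 5)*sqrt(o) = -30*sqrt(o))
(-4 - 4*I(6)) + h(-12)*85 = (-4 - 12*6**2) - 60*I*sqrt(3)*85 = (-4 - 12*36) - 60*I*sqrt(3)*85 = (-4 - 4*108) - 60*I*sqrt(3)*85 = (-4 - 432) - 5100*I*sqrt(3) = -436 - 5100*I*sqrt(3)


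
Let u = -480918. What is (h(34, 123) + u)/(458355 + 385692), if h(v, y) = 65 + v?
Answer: -160273/281349 ≈ -0.56966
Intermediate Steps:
(h(34, 123) + u)/(458355 + 385692) = ((65 + 34) - 480918)/(458355 + 385692) = (99 - 480918)/844047 = -480819*1/844047 = -160273/281349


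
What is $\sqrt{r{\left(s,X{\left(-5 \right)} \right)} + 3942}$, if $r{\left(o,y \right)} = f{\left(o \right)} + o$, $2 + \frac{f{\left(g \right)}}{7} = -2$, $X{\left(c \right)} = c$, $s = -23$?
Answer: $\sqrt{3891} \approx 62.378$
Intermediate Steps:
$f{\left(g \right)} = -28$ ($f{\left(g \right)} = -14 + 7 \left(-2\right) = -14 - 14 = -28$)
$r{\left(o,y \right)} = -28 + o$
$\sqrt{r{\left(s,X{\left(-5 \right)} \right)} + 3942} = \sqrt{\left(-28 - 23\right) + 3942} = \sqrt{-51 + 3942} = \sqrt{3891}$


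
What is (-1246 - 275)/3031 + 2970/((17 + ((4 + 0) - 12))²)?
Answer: 328847/9093 ≈ 36.165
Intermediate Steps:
(-1246 - 275)/3031 + 2970/((17 + ((4 + 0) - 12))²) = -1521*1/3031 + 2970/((17 + (4 - 12))²) = -1521/3031 + 2970/((17 - 8)²) = -1521/3031 + 2970/(9²) = -1521/3031 + 2970/81 = -1521/3031 + 2970*(1/81) = -1521/3031 + 110/3 = 328847/9093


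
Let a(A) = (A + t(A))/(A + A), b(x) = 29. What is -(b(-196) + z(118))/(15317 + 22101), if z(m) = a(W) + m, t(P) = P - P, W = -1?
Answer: -295/74836 ≈ -0.0039420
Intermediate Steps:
t(P) = 0
a(A) = 1/2 (a(A) = (A + 0)/(A + A) = A/((2*A)) = A*(1/(2*A)) = 1/2)
z(m) = 1/2 + m
-(b(-196) + z(118))/(15317 + 22101) = -(29 + (1/2 + 118))/(15317 + 22101) = -(29 + 237/2)/37418 = -295/(2*37418) = -1*295/74836 = -295/74836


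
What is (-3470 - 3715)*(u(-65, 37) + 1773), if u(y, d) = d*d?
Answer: -22575270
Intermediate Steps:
u(y, d) = d²
(-3470 - 3715)*(u(-65, 37) + 1773) = (-3470 - 3715)*(37² + 1773) = -7185*(1369 + 1773) = -7185*3142 = -22575270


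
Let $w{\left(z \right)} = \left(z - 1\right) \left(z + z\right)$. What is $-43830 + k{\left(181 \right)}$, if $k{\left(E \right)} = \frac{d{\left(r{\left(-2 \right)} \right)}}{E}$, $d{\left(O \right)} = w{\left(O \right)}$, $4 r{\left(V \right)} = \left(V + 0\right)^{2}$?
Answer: $-43830$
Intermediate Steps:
$r{\left(V \right)} = \frac{V^{2}}{4}$ ($r{\left(V \right)} = \frac{\left(V + 0\right)^{2}}{4} = \frac{V^{2}}{4}$)
$w{\left(z \right)} = 2 z \left(-1 + z\right)$ ($w{\left(z \right)} = \left(-1 + z\right) 2 z = 2 z \left(-1 + z\right)$)
$d{\left(O \right)} = 2 O \left(-1 + O\right)$
$k{\left(E \right)} = 0$ ($k{\left(E \right)} = \frac{2 \frac{\left(-2\right)^{2}}{4} \left(-1 + \frac{\left(-2\right)^{2}}{4}\right)}{E} = \frac{2 \cdot \frac{1}{4} \cdot 4 \left(-1 + \frac{1}{4} \cdot 4\right)}{E} = \frac{2 \cdot 1 \left(-1 + 1\right)}{E} = \frac{2 \cdot 1 \cdot 0}{E} = \frac{0}{E} = 0$)
$-43830 + k{\left(181 \right)} = -43830 + 0 = -43830$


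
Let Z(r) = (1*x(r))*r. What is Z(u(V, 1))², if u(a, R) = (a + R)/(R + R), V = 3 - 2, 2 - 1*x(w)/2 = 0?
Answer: 16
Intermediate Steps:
x(w) = 4 (x(w) = 4 - 2*0 = 4 + 0 = 4)
V = 1
u(a, R) = (R + a)/(2*R) (u(a, R) = (R + a)/((2*R)) = (R + a)*(1/(2*R)) = (R + a)/(2*R))
Z(r) = 4*r (Z(r) = (1*4)*r = 4*r)
Z(u(V, 1))² = (4*((½)*(1 + 1)/1))² = (4*((½)*1*2))² = (4*1)² = 4² = 16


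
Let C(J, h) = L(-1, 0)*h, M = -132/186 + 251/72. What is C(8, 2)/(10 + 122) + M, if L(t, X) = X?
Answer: 6197/2232 ≈ 2.7764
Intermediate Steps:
M = 6197/2232 (M = -132*1/186 + 251*(1/72) = -22/31 + 251/72 = 6197/2232 ≈ 2.7764)
C(J, h) = 0 (C(J, h) = 0*h = 0)
C(8, 2)/(10 + 122) + M = 0/(10 + 122) + 6197/2232 = 0/132 + 6197/2232 = (1/132)*0 + 6197/2232 = 0 + 6197/2232 = 6197/2232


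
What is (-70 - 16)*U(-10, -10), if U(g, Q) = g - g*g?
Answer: 9460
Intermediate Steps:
U(g, Q) = g - g²
(-70 - 16)*U(-10, -10) = (-70 - 16)*(-10*(1 - 1*(-10))) = -(-860)*(1 + 10) = -(-860)*11 = -86*(-110) = 9460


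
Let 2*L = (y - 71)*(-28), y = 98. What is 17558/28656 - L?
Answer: 5424763/14328 ≈ 378.61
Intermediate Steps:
L = -378 (L = ((98 - 71)*(-28))/2 = (27*(-28))/2 = (1/2)*(-756) = -378)
17558/28656 - L = 17558/28656 - 1*(-378) = 17558*(1/28656) + 378 = 8779/14328 + 378 = 5424763/14328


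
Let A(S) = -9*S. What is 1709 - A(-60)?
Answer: 1169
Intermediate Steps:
1709 - A(-60) = 1709 - (-9)*(-60) = 1709 - 1*540 = 1709 - 540 = 1169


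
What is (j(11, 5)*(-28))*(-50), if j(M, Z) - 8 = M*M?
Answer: 180600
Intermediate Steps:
j(M, Z) = 8 + M² (j(M, Z) = 8 + M*M = 8 + M²)
(j(11, 5)*(-28))*(-50) = ((8 + 11²)*(-28))*(-50) = ((8 + 121)*(-28))*(-50) = (129*(-28))*(-50) = -3612*(-50) = 180600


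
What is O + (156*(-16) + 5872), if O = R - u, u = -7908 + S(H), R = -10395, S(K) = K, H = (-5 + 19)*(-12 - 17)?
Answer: 1295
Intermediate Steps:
H = -406 (H = 14*(-29) = -406)
u = -8314 (u = -7908 - 406 = -8314)
O = -2081 (O = -10395 - 1*(-8314) = -10395 + 8314 = -2081)
O + (156*(-16) + 5872) = -2081 + (156*(-16) + 5872) = -2081 + (-2496 + 5872) = -2081 + 3376 = 1295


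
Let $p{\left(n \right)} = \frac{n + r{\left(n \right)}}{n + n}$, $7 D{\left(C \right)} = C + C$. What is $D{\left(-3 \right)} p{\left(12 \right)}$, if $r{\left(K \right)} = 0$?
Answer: $- \frac{3}{7} \approx -0.42857$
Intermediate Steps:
$D{\left(C \right)} = \frac{2 C}{7}$ ($D{\left(C \right)} = \frac{C + C}{7} = \frac{2 C}{7}$)
$p{\left(n \right)} = \frac{1}{2}$ ($p{\left(n \right)} = \frac{n + 0}{n + n} = \frac{n}{2 n} = n \frac{1}{2 n} = \frac{1}{2}$)
$D{\left(-3 \right)} p{\left(12 \right)} = \frac{2}{7} \left(-3\right) \frac{1}{2} = \left(- \frac{6}{7}\right) \frac{1}{2} = - \frac{3}{7}$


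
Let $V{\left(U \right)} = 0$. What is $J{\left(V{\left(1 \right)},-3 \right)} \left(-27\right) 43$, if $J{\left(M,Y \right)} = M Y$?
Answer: $0$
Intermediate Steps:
$J{\left(V{\left(1 \right)},-3 \right)} \left(-27\right) 43 = 0 \left(-3\right) \left(-27\right) 43 = 0 \left(-27\right) 43 = 0 \cdot 43 = 0$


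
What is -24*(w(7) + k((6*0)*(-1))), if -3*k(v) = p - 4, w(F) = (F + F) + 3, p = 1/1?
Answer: -432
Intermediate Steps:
p = 1
w(F) = 3 + 2*F (w(F) = 2*F + 3 = 3 + 2*F)
k(v) = 1 (k(v) = -(1 - 4)/3 = -⅓*(-3) = 1)
-24*(w(7) + k((6*0)*(-1))) = -24*((3 + 2*7) + 1) = -24*((3 + 14) + 1) = -24*(17 + 1) = -24*18 = -432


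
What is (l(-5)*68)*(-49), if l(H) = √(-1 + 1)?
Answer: 0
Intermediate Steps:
l(H) = 0 (l(H) = √0 = 0)
(l(-5)*68)*(-49) = (0*68)*(-49) = 0*(-49) = 0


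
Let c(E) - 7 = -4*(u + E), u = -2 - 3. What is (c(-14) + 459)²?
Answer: 293764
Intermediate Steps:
u = -5
c(E) = 27 - 4*E (c(E) = 7 - 4*(-5 + E) = 7 + (20 - 4*E) = 27 - 4*E)
(c(-14) + 459)² = ((27 - 4*(-14)) + 459)² = ((27 + 56) + 459)² = (83 + 459)² = 542² = 293764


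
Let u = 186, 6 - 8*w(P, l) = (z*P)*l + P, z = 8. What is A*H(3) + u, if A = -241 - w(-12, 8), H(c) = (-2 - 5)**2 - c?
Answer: -30839/2 ≈ -15420.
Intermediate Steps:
w(P, l) = 3/4 - P/8 - P*l (w(P, l) = 3/4 - ((8*P)*l + P)/8 = 3/4 - (8*P*l + P)/8 = 3/4 - (P + 8*P*l)/8 = 3/4 + (-P/8 - P*l) = 3/4 - P/8 - P*l)
H(c) = 49 - c (H(c) = (-7)**2 - c = 49 - c)
A = -1357/4 (A = -241 - (3/4 - 1/8*(-12) - 1*(-12)*8) = -241 - (3/4 + 3/2 + 96) = -241 - 1*393/4 = -241 - 393/4 = -1357/4 ≈ -339.25)
A*H(3) + u = -1357*(49 - 1*3)/4 + 186 = -1357*(49 - 3)/4 + 186 = -1357/4*46 + 186 = -31211/2 + 186 = -30839/2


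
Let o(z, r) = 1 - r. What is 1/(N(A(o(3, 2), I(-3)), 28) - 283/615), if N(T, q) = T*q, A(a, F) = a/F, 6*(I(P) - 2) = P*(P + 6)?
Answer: -615/34723 ≈ -0.017712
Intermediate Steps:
I(P) = 2 + P*(6 + P)/6 (I(P) = 2 + (P*(P + 6))/6 = 2 + (P*(6 + P))/6 = 2 + P*(6 + P)/6)
1/(N(A(o(3, 2), I(-3)), 28) - 283/615) = 1/(((1 - 1*2)/(2 - 3 + (⅙)*(-3)²))*28 - 283/615) = 1/(((1 - 2)/(2 - 3 + (⅙)*9))*28 - 283*1/615) = 1/(-1/(2 - 3 + 3/2)*28 - 283/615) = 1/(-1/½*28 - 283/615) = 1/(-1*2*28 - 283/615) = 1/(-2*28 - 283/615) = 1/(-56 - 283/615) = 1/(-34723/615) = -615/34723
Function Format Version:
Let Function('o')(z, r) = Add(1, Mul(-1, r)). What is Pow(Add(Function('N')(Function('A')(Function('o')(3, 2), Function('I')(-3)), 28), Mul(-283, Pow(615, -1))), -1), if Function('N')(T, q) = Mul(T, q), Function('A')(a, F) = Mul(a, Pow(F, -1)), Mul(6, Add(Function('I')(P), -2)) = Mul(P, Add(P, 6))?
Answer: Rational(-615, 34723) ≈ -0.017712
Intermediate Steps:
Function('I')(P) = Add(2, Mul(Rational(1, 6), P, Add(6, P))) (Function('I')(P) = Add(2, Mul(Rational(1, 6), Mul(P, Add(P, 6)))) = Add(2, Mul(Rational(1, 6), Mul(P, Add(6, P)))) = Add(2, Mul(Rational(1, 6), P, Add(6, P))))
Pow(Add(Function('N')(Function('A')(Function('o')(3, 2), Function('I')(-3)), 28), Mul(-283, Pow(615, -1))), -1) = Pow(Add(Mul(Mul(Add(1, Mul(-1, 2)), Pow(Add(2, -3, Mul(Rational(1, 6), Pow(-3, 2))), -1)), 28), Mul(-283, Pow(615, -1))), -1) = Pow(Add(Mul(Mul(Add(1, -2), Pow(Add(2, -3, Mul(Rational(1, 6), 9)), -1)), 28), Mul(-283, Rational(1, 615))), -1) = Pow(Add(Mul(Mul(-1, Pow(Add(2, -3, Rational(3, 2)), -1)), 28), Rational(-283, 615)), -1) = Pow(Add(Mul(Mul(-1, Pow(Rational(1, 2), -1)), 28), Rational(-283, 615)), -1) = Pow(Add(Mul(Mul(-1, 2), 28), Rational(-283, 615)), -1) = Pow(Add(Mul(-2, 28), Rational(-283, 615)), -1) = Pow(Add(-56, Rational(-283, 615)), -1) = Pow(Rational(-34723, 615), -1) = Rational(-615, 34723)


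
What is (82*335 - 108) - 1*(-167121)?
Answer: 194483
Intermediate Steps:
(82*335 - 108) - 1*(-167121) = (27470 - 108) + 167121 = 27362 + 167121 = 194483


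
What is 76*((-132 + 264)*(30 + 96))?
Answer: 1264032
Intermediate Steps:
76*((-132 + 264)*(30 + 96)) = 76*(132*126) = 76*16632 = 1264032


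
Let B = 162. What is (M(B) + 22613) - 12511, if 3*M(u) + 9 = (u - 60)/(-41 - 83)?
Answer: 626121/62 ≈ 10099.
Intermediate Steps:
M(u) = -88/31 - u/372 (M(u) = -3 + ((u - 60)/(-41 - 83))/3 = -3 + ((-60 + u)/(-124))/3 = -3 + ((-60 + u)*(-1/124))/3 = -3 + (15/31 - u/124)/3 = -3 + (5/31 - u/372) = -88/31 - u/372)
(M(B) + 22613) - 12511 = ((-88/31 - 1/372*162) + 22613) - 12511 = ((-88/31 - 27/62) + 22613) - 12511 = (-203/62 + 22613) - 12511 = 1401803/62 - 12511 = 626121/62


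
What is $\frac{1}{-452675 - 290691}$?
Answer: $- \frac{1}{743366} \approx -1.3452 \cdot 10^{-6}$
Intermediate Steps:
$\frac{1}{-452675 - 290691} = \frac{1}{-743366} = - \frac{1}{743366}$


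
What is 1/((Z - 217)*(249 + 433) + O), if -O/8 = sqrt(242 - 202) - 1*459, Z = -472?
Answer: -233113/108683340258 + 4*sqrt(10)/54341670129 ≈ -2.1447e-6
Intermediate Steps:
O = 3672 - 16*sqrt(10) (O = -8*(sqrt(242 - 202) - 1*459) = -8*(sqrt(40) - 459) = -8*(2*sqrt(10) - 459) = -8*(-459 + 2*sqrt(10)) = 3672 - 16*sqrt(10) ≈ 3621.4)
1/((Z - 217)*(249 + 433) + O) = 1/((-472 - 217)*(249 + 433) + (3672 - 16*sqrt(10))) = 1/(-689*682 + (3672 - 16*sqrt(10))) = 1/(-469898 + (3672 - 16*sqrt(10))) = 1/(-466226 - 16*sqrt(10))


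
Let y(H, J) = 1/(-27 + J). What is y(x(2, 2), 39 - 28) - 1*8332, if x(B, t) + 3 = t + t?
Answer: -133313/16 ≈ -8332.1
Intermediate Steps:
x(B, t) = -3 + 2*t (x(B, t) = -3 + (t + t) = -3 + 2*t)
y(x(2, 2), 39 - 28) - 1*8332 = 1/(-27 + (39 - 28)) - 1*8332 = 1/(-27 + 11) - 8332 = 1/(-16) - 8332 = -1/16 - 8332 = -133313/16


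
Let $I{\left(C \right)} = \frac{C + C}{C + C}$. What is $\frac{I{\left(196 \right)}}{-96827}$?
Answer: $- \frac{1}{96827} \approx -1.0328 \cdot 10^{-5}$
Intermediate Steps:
$I{\left(C \right)} = 1$ ($I{\left(C \right)} = \frac{2 C}{2 C} = 2 C \frac{1}{2 C} = 1$)
$\frac{I{\left(196 \right)}}{-96827} = 1 \frac{1}{-96827} = 1 \left(- \frac{1}{96827}\right) = - \frac{1}{96827}$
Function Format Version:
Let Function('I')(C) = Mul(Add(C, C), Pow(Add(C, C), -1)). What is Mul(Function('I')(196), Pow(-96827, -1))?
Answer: Rational(-1, 96827) ≈ -1.0328e-5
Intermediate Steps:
Function('I')(C) = 1 (Function('I')(C) = Mul(Mul(2, C), Pow(Mul(2, C), -1)) = Mul(Mul(2, C), Mul(Rational(1, 2), Pow(C, -1))) = 1)
Mul(Function('I')(196), Pow(-96827, -1)) = Mul(1, Pow(-96827, -1)) = Mul(1, Rational(-1, 96827)) = Rational(-1, 96827)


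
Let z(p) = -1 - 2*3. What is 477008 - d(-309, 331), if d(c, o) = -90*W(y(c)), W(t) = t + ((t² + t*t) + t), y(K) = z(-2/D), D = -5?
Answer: 484568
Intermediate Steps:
z(p) = -7 (z(p) = -1 - 6 = -7)
y(K) = -7
W(t) = 2*t + 2*t² (W(t) = t + ((t² + t²) + t) = t + (2*t² + t) = t + (t + 2*t²) = 2*t + 2*t²)
d(c, o) = -7560 (d(c, o) = -180*(-7)*(1 - 7) = -180*(-7)*(-6) = -90*84 = -7560)
477008 - d(-309, 331) = 477008 - 1*(-7560) = 477008 + 7560 = 484568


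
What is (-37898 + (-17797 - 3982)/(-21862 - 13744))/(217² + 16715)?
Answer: -1349374409/2271805224 ≈ -0.59397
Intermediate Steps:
(-37898 + (-17797 - 3982)/(-21862 - 13744))/(217² + 16715) = (-37898 - 21779/(-35606))/(47089 + 16715) = (-37898 - 21779*(-1/35606))/63804 = (-37898 + 21779/35606)*(1/63804) = -1349374409/35606*1/63804 = -1349374409/2271805224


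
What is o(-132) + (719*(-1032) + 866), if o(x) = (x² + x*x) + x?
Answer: -706426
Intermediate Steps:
o(x) = x + 2*x² (o(x) = (x² + x²) + x = 2*x² + x = x + 2*x²)
o(-132) + (719*(-1032) + 866) = -132*(1 + 2*(-132)) + (719*(-1032) + 866) = -132*(1 - 264) + (-742008 + 866) = -132*(-263) - 741142 = 34716 - 741142 = -706426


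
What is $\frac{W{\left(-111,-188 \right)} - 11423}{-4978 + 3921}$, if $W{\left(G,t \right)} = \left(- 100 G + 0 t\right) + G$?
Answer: $\frac{62}{151} \approx 0.4106$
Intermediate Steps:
$W{\left(G,t \right)} = - 99 G$ ($W{\left(G,t \right)} = \left(- 100 G + 0\right) + G = - 100 G + G = - 99 G$)
$\frac{W{\left(-111,-188 \right)} - 11423}{-4978 + 3921} = \frac{\left(-99\right) \left(-111\right) - 11423}{-4978 + 3921} = \frac{10989 - 11423}{-1057} = \left(-434\right) \left(- \frac{1}{1057}\right) = \frac{62}{151}$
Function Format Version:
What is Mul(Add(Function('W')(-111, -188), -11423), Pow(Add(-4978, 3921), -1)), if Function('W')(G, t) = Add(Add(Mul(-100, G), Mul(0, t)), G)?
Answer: Rational(62, 151) ≈ 0.41060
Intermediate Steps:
Function('W')(G, t) = Mul(-99, G) (Function('W')(G, t) = Add(Add(Mul(-100, G), 0), G) = Add(Mul(-100, G), G) = Mul(-99, G))
Mul(Add(Function('W')(-111, -188), -11423), Pow(Add(-4978, 3921), -1)) = Mul(Add(Mul(-99, -111), -11423), Pow(Add(-4978, 3921), -1)) = Mul(Add(10989, -11423), Pow(-1057, -1)) = Mul(-434, Rational(-1, 1057)) = Rational(62, 151)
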